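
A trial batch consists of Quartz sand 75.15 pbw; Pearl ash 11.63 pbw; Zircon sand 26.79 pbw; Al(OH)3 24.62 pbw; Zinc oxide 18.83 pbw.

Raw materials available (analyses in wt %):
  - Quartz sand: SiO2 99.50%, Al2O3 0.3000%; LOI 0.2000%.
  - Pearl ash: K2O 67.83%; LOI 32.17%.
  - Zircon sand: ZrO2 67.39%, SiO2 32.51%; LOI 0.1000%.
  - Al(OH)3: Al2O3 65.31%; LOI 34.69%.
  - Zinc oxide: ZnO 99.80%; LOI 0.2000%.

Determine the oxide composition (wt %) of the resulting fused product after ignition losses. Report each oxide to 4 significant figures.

Mid-chain values are displayed (rounded to 4 significant digits) in the working. Each numeric step runs at full precision end to end. Every reported figure undergoes a single rounding; derived quantities, including yield, glass mass, ignition loss, the totals, five oxide percentages, are rebuilt starting from the weights per 144.5 pbw of glass at full precision exactly as shown in the problem or the answer.
Delivered oxide masses:
  K2O: 11.63·0.6783 = 7.889 pbw
  ZnO: 18.83·0.9980 = 18.79 pbw
  ZrO2: 26.79·0.6739 = 18.05 pbw
  SiO2: 75.15·0.9950 + 26.79·0.3251 = 83.48 pbw
  Al2O3: 75.15·0.003000 + 24.62·0.6531 = 16.30 pbw
LOI: 75.15·0.002000 + 11.63·0.3217 + 26.79·0.001000 + 24.62·0.3469 + 18.83·0.002000 = 12.50 pbw
Net of LOI, the glass mass = 157.0 − 12.50 = 144.5 pbw (matching Σ of the oxides)
wt % = oxide mass / glass mass × 100

Glass mass = 144.5 pbw (batch 157.0 − LOI 12.50).
Composition: K2O 5.458%, ZnO 13.00%, ZrO2 12.49%, SiO2 57.76%, Al2O3 11.28%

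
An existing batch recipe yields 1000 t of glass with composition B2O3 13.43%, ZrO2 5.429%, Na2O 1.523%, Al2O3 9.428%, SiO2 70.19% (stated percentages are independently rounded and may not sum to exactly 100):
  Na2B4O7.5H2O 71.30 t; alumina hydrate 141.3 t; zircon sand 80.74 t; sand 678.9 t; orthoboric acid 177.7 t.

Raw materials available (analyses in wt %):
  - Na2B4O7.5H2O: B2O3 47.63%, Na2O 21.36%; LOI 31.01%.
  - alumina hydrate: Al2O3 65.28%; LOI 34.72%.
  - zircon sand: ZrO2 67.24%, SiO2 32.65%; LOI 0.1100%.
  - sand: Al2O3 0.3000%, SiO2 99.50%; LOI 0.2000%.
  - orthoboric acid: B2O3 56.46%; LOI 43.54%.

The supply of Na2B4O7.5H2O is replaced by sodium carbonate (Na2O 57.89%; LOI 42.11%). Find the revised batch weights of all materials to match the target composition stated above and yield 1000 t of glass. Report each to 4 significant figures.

Every computation carries full float precision through every step. The intermediate values are shown, with 4-significant-figure rounding, in the working; every reported result carries a single rounding — derived quantities (the totals, ignition loss, yield, net glass mass, the five compositions) are re-derived in full precision from the batch weights at 1000 t of glass as written in the question or the answer.
Target masses of each oxide per 1000 t glass:
  B2O3: 13.43% × 1000 = 134.3 t
  ZrO2: 5.429% × 1000 = 54.29 t
  Na2O: 1.523% × 1000 = 15.23 t
  Al2O3: 9.428% × 1000 = 94.28 t
  SiO2: 70.19% × 1000 = 701.9 t
Balance tally, oxide-wise, with the batch weights as given, per the basis as stated (sum by sum, the targets are met once rounding is allowed for):
  B2O3: 237.9·0.5646 = 134.3 t (target 134.3 t)
  ZrO2: 80.74·0.6724 = 54.29 t (target 54.29 t)
  Na2O: 26.31·0.5789 = 15.23 t (target 15.23 t)
  Al2O3: 141.3·0.6528 + 678.9·0.003000 = 94.28 t (target 94.28 t)
  SiO2: 80.74·0.3265 + 678.9·0.9950 = 701.9 t (target 701.9 t)
The glass-mass cross-check: whole batch net of LOI = 1000 t (the Σ of target masses is 1000 t; basis as stated: 1000 t — rounding explains the deltas).
Summing the batch: Σ batch = 1165 t; the LOI term Σ batch·LOI equals 165.2 t; yield, glass over the total, = 85.82%.

Revised batch per 1000 t glass:
  sodium carbonate: 26.31 t
  alumina hydrate: 141.3 t
  zircon sand: 80.74 t
  sand: 678.9 t
  orthoboric acid: 237.9 t
Total batch = 1165 t; LOI loss = 165.2 t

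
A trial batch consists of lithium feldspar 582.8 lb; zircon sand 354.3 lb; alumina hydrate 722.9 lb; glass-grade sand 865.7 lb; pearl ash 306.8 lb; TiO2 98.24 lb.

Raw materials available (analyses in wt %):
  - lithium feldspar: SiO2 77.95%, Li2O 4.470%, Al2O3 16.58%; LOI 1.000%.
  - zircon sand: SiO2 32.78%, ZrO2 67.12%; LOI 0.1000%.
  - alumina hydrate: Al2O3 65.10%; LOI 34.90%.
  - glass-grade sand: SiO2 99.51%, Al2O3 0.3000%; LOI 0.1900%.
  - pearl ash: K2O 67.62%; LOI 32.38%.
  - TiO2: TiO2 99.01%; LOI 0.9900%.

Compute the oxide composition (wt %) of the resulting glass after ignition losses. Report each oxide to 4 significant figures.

Glass mass = 2570 lb (batch 2931 − LOI 360.4).
Composition: SiO2 55.71%, Li2O 1.014%, ZrO2 9.252%, K2O 8.071%, Al2O3 22.17%, TiO2 3.784%

Values along the way are displayed rounded to 4 significant figures — each numeric step maintains exact precision in all steps. Every reported result is rounded exactly once — the derived quantities (ignition loss, the six compositions, yield, the totals, net glass mass) are re-derived from the batch weights for 2570 lb of glass at full float precision as quoted within the problem or the answer.
Per-oxide mass from batch:
  SiO2: 582.8·0.7795 + 354.3·0.3278 + 865.7·0.9951 = 1432 lb
  Li2O: 582.8·0.04470 = 26.05 lb
  ZrO2: 354.3·0.6712 = 237.8 lb
  K2O: 306.8·0.6762 = 207.5 lb
  Al2O3: 582.8·0.1658 + 722.9·0.6510 + 865.7·0.003000 = 569.8 lb
  TiO2: 98.24·0.9901 = 97.27 lb
LOI: 582.8·0.01000 + 354.3·0.001000 + 722.9·0.3490 + 865.7·0.001900 + 306.8·0.3238 + 98.24·0.009900 = 360.4 lb
Glass mass = batch − LOI = 2931 − 360.4 = 2570 lb (equal to the oxide-mass sum)
wt % = oxide mass / glass mass × 100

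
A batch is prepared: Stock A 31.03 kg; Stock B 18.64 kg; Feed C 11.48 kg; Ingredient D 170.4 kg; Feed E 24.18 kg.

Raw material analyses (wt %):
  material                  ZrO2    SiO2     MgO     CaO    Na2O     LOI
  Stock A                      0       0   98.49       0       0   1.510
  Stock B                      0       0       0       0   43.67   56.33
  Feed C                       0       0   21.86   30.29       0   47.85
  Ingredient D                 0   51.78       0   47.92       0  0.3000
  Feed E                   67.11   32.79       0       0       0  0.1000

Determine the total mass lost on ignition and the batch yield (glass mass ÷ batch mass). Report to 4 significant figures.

Working values are shown, rounded to four significant figures, within the worked lines — the working math carries exact precision from first step to last; a single rounding finalizes each reported figure — derived quantities are carried using the weight values at 238.7 kg of glass at full precision (totals, five oxide percentages, net glass mass, LOI, the yield), as quoted within the problem or answer text.
Loss on ignition, line by line:
  Stock A: 31.03 × 0.01510 = 0.4686 kg
  Stock B: 18.64 × 0.5633 = 10.50 kg
  Feed C: 11.48 × 0.4785 = 5.493 kg
  Ingredient D: 170.4 × 0.003000 = 0.5112 kg
  Feed E: 24.18 × 0.001000 = 0.02418 kg
Total LOI = 17.00 kg
Glass = batch − LOI = 255.7 − 17.00 = 238.7 kg

LOI loss = 17.00 kg; glass = 238.7 kg; yield = 93.35%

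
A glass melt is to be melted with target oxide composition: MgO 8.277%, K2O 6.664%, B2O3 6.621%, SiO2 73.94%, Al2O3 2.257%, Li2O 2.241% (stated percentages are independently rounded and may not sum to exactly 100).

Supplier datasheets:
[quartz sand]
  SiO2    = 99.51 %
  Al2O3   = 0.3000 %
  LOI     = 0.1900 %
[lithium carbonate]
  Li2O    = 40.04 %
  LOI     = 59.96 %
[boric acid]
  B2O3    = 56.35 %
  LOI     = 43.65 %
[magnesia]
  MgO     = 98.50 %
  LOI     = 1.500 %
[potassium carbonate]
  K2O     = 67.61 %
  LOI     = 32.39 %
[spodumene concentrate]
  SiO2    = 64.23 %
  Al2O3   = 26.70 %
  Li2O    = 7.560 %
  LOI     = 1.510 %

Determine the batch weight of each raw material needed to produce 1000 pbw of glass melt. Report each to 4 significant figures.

Intermediates are displayed (rounded to four significant figures) as written. All internal work carries full float precision all the way through. Every reported figure is rounded exactly once. Derived quantities, which include net glass mass, the yield, six oxide percentages, LOI, the totals, are re-derived in full precision, as quoted within the question or the answer, starting from the weights per 1000 pbw of glass.
Oxide mass targets, per 1000 pbw glass melt:
  MgO: 8.277% × 1000 = 82.77 pbw
  K2O: 6.664% × 1000 = 66.64 pbw
  B2O3: 6.621% × 1000 = 66.21 pbw
  SiO2: 73.94% × 1000 = 739.4 pbw
  Al2O3: 2.257% × 1000 = 22.57 pbw
  Li2O: 2.241% × 1000 = 22.41 pbw
Oxide-by-oxide audit with the batch weights as given, under the basis named above (summed amounts equal target values inside rounding margins):
  MgO: 84.03·0.9850 = 82.77 pbw (target 82.77 pbw)
  K2O: 98.57·0.6761 = 66.64 pbw (target 66.64 pbw)
  B2O3: 117.5·0.5635 = 66.21 pbw (target 66.21 pbw)
  SiO2: 693.5·0.9951 + 76.74·0.6423 = 739.4 pbw (target 739.4 pbw)
  Al2O3: 693.5·0.003000 + 76.74·0.2670 = 22.57 pbw (target 22.57 pbw)
  Li2O: 41.48·0.4004 + 76.74·0.07560 = 22.41 pbw (target 22.41 pbw)
Glass-mass sanity pass: whole batch net of LOI = 1000 pbw (oxide target masses add up to 1000 pbw; against the stated basis, 1000 pbw — deltas are rounding alone).
Adding the batch up: Σ batch = 1112 pbw; LOI removed, Σ of batch·LOI: 111.8 pbw; yield: glass divided by total = 89.94%.

Batch per 1000 pbw glass melt:
  quartz sand: 693.5 pbw
  lithium carbonate: 41.48 pbw
  boric acid: 117.5 pbw
  magnesia: 84.03 pbw
  potassium carbonate: 98.57 pbw
  spodumene concentrate: 76.74 pbw
Total batch = 1112 pbw; LOI loss = 111.8 pbw; yield = 89.94%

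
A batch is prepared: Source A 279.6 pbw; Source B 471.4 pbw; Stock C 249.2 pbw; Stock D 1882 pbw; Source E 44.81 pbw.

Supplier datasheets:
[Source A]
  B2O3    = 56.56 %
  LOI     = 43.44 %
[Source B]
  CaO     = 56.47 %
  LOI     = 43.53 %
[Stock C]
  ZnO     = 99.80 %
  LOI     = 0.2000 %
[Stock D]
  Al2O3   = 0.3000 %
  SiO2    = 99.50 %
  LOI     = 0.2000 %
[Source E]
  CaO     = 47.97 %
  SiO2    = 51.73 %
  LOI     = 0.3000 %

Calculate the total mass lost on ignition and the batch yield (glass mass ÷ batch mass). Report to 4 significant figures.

LOI loss = 331.1 pbw; glass = 2596 pbw; yield = 88.69%

Values along the way are shown, with 4-significant-figure rounding, within the worked lines. The whole derivation carries exact precision through every step — a single rounding completes every reported value. The derived quantities, including totals, glass mass, yield, the five compositions, ignition loss, are rebuilt from the batch weights at 2596 pbw of glass in full float precision as quoted within either problem or answer.
Loss on ignition, line by line:
  Source A: 279.6 × 0.4344 = 121.5 pbw
  Source B: 471.4 × 0.4353 = 205.2 pbw
  Stock C: 249.2 × 0.002000 = 0.4984 pbw
  Stock D: 1882 × 0.002000 = 3.764 pbw
  Source E: 44.81 × 0.003000 = 0.1344 pbw
Total LOI = 331.1 pbw
Glass = batch − LOI = 2927 − 331.1 = 2596 pbw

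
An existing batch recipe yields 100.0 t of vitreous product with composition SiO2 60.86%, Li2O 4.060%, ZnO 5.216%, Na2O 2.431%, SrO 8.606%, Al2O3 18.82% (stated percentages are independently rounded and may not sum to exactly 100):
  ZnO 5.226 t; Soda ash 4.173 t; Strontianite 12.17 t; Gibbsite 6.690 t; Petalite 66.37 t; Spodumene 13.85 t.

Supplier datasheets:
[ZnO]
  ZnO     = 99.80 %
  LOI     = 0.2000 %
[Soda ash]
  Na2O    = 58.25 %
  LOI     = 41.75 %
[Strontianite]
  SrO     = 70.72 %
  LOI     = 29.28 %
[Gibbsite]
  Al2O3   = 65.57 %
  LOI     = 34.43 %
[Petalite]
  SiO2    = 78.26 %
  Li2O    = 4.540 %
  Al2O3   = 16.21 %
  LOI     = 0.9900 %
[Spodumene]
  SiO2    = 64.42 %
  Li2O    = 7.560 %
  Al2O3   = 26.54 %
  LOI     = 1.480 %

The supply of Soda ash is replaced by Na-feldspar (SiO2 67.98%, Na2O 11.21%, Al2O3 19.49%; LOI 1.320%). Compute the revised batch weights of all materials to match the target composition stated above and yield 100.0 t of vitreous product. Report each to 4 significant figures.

Revised batch per 100.0 t vitreous product:
  ZnO: 5.226 t
  Na-feldspar: 21.69 t
  Strontianite: 12.17 t
  Gibbsite: 0.3984 t
  Petalite: 29.11 t
  Spodumene: 36.22 t
Total batch = 104.8 t; LOI loss = 4.822 t

Every computation maintains exact precision at every stage; in-progress results are displayed (rounded to 4 significant digits) across the worked steps; each reported value takes exactly one rounding. Derived quantities, including net glass mass, LOI, the totals, the yield, the six compositions, are rebuilt using the weight values for 100.0 t of glass at exact precision, exactly as printed in question or answer.
Oxide mass targets, per 100.0 t vitreous product:
  SiO2: 60.86% × 100.0 = 60.86 t
  Li2O: 4.060% × 100.0 = 4.060 t
  ZnO: 5.216% × 100.0 = 5.216 t
  Na2O: 2.431% × 100.0 = 2.431 t
  SrO: 8.606% × 100.0 = 8.606 t
  Al2O3: 18.82% × 100.0 = 18.82 t
Per-oxide balance check with the batch weights as given, at the basis given (sums match the target masses modulo rounding of the values):
  SiO2: 21.69·0.6798 + 29.11·0.7826 + 36.22·0.6442 = 60.86 t (target 60.86 t)
  Li2O: 29.11·0.04540 + 36.22·0.07560 = 4.060 t (target 4.060 t)
  ZnO: 5.226·0.9980 = 5.216 t (target 5.216 t)
  Na2O: 21.69·0.1121 = 2.431 t (target 2.431 t)
  SrO: 12.17·0.7072 = 8.607 t (target 8.606 t)
  Al2O3: 21.69·0.1949 + 0.3984·0.6557 + 29.11·0.1621 + 36.22·0.2654 = 18.82 t (target 18.82 t)
Mass balance on the glass: whole batch net of LOI = 99.99 t (targets for the oxides total 99.99 t; stated basis 100.0 t — rounding explains the deltas).
Summing the batch: Σ batch = 104.8 t; the LOI term Σ batch·LOI equals 4.822 t; as yield: glass ÷ batch → 95.40%.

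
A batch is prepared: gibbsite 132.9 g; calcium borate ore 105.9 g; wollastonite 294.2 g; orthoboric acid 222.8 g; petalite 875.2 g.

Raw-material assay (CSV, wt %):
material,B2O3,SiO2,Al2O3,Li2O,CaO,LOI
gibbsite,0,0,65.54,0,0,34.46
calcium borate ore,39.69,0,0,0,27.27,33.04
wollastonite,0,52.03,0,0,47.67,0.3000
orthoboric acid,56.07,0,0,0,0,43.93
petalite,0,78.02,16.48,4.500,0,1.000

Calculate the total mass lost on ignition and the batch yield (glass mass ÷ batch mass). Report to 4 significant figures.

Every computation carries full float precision from first step to last; the intermediate values are printed (rounded to 4 significant digits) when written out. Exactly one rounding goes into each reported number. The derived quantities (net glass mass, five oxide percentages, totals, LOI, yield) are re-derived starting from the weights for 1443 g of glass at full precision precisely as stated by problem or answer.
Per-material ignition loss:
  gibbsite: 132.9 × 0.3446 = 45.80 g
  calcium borate ore: 105.9 × 0.3304 = 34.99 g
  wollastonite: 294.2 × 0.003000 = 0.8826 g
  orthoboric acid: 222.8 × 0.4393 = 97.88 g
  petalite: 875.2 × 0.01000 = 8.752 g
Total LOI = 188.3 g
Glass = batch − LOI = 1631 − 188.3 = 1443 g

LOI loss = 188.3 g; glass = 1443 g; yield = 88.46%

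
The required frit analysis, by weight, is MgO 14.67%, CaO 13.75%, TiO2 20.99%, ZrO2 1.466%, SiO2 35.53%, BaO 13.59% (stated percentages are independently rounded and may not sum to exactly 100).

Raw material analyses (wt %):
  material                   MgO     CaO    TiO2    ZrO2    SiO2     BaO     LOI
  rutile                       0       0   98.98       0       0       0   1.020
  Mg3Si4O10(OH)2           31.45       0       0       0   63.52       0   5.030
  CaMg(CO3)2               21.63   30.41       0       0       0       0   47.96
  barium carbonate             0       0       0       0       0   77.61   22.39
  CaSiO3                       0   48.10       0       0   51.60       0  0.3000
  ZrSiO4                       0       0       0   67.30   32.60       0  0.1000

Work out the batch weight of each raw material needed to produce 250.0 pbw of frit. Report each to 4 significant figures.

In-progress results are displayed rounded off to 4 significant figures alongside each step; each numeric step holds full precision at each step; every reported value is rounded once only. All derived quantities (net glass mass, yield, six oxide percentages, LOI, the totals) are re-derived using the weight values for 250.0 pbw of glass at full precision, as given in problem or answer.
Oxide-by-oxide targets in 250.0 pbw frit:
  MgO: 14.67% × 250.0 = 36.67 pbw
  CaO: 13.75% × 250.0 = 34.38 pbw
  TiO2: 20.99% × 250.0 = 52.48 pbw
  ZrO2: 1.466% × 250.0 = 3.665 pbw
  SiO2: 35.53% × 250.0 = 88.82 pbw
  BaO: 13.59% × 250.0 = 33.98 pbw
Sums-versus-targets review from the weights as reported, versus the basis set out (sum by sum, the targets are met exact up to rounding of places):
  MgO: 95.07·0.3145 + 31.32·0.2163 = 36.67 pbw (target 36.67 pbw)
  CaO: 31.32·0.3041 + 51.66·0.4810 = 34.37 pbw (target 34.38 pbw)
  TiO2: 53.02·0.9898 = 52.48 pbw (target 52.48 pbw)
  ZrO2: 5.446·0.6730 = 3.665 pbw (target 3.665 pbw)
  SiO2: 95.07·0.6352 + 51.66·0.5160 + 5.446·0.3260 = 88.82 pbw (target 88.82 pbw)
  BaO: 43.78·0.7761 = 33.98 pbw (target 33.98 pbw)
Glass mass check: total charge less LOI = 250.0 pbw (targets for the oxides total 250.0 pbw; stated basis 250.0 pbw — differing by rounding only).
Summing the batch: Σ batch = 280.3 pbw; LOI removed, Σ of batch·LOI: 30.31 pbw; the yield ratio, glass ÷ batch: 89.19%.

Batch per 250.0 pbw frit:
  rutile: 53.02 pbw
  Mg3Si4O10(OH)2: 95.07 pbw
  CaMg(CO3)2: 31.32 pbw
  barium carbonate: 43.78 pbw
  CaSiO3: 51.66 pbw
  ZrSiO4: 5.446 pbw
Total batch = 280.3 pbw; LOI loss = 30.31 pbw; yield = 89.19%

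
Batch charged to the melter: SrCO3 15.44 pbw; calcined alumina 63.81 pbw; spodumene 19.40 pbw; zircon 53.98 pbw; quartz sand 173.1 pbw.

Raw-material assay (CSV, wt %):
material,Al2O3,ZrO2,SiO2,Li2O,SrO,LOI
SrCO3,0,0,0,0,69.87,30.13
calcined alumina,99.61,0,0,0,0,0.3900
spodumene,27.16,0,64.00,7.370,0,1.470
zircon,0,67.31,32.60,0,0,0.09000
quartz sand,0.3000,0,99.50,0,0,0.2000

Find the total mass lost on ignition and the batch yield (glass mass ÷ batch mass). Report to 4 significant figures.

LOI loss = 5.581 pbw; glass = 320.1 pbw; yield = 98.29%

Intermediates are printed, with 4-significant-figure rounding, at each printed step; all internal work carries exact precision through the solve — every reported figure is rounded once only. All derived quantities, including five oxide percentages, the yield, glass mass, ignition loss, the totals, are carried using the weight values for 320.1 pbw of glass in full float precision, as they appear in the question or the answer.
Per-material ignition loss:
  SrCO3: 15.44 × 0.3013 = 4.652 pbw
  calcined alumina: 63.81 × 0.003900 = 0.2489 pbw
  spodumene: 19.40 × 0.01470 = 0.2852 pbw
  zircon: 53.98 × 9.000e-04 = 0.04858 pbw
  quartz sand: 173.1 × 0.002000 = 0.3462 pbw
Total LOI = 5.581 pbw
Glass = batch − LOI = 325.7 − 5.581 = 320.1 pbw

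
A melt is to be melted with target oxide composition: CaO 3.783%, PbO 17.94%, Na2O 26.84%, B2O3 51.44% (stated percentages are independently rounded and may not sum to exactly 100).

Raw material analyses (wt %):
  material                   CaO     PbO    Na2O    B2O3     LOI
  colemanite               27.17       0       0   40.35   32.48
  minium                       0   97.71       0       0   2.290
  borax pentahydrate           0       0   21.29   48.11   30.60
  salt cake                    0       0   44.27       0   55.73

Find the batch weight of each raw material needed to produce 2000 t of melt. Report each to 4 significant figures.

Full precision is maintained through every step — the intermediate values appear rounded to four significant figures at each printed step. Each reported value takes exactly one rounding; the derived quantities are re-derived at full precision (LOI, glass mass, the yield, totals, the four compositions) using the weight values at 2000 t of glass, precisely as stated by either problem or answer.
The oxide mass targets at 2000 t melt:
  CaO: 3.783% × 2000 = 75.66 t
  PbO: 17.94% × 2000 = 358.8 t
  Na2O: 26.84% × 2000 = 536.8 t
  B2O3: 51.44% × 2000 = 1029 t
Verifying the oxide balance per the reported batch figures, versus the basis set out (sums match the target masses exact up to rounding of places):
  CaO: 278.5·0.2717 = 75.67 t (target 75.66 t)
  PbO: 367.2·0.9771 = 358.8 t (target 358.8 t)
  Na2O: 1905·0.2129 + 296.5·0.4427 = 536.8 t (target 536.8 t)
  B2O3: 278.5·0.4035 + 1905·0.4811 = 1029 t (target 1029 t)
The glass-mass cross-check: batch total minus LOI = 2000 t (the Σ of target masses is 2000 t; stated basis 2000 t — gaps are rounding artifacts).
Total batch = Σ batch = 2847 t; the LOI term Σ batch·LOI equals 847.0 t; the yield ratio, glass ÷ batch: 70.25%.

Batch per 2000 t melt:
  colemanite: 278.5 t
  minium: 367.2 t
  borax pentahydrate: 1905 t
  salt cake: 296.5 t
Total batch = 2847 t; LOI loss = 847.0 t; yield = 70.25%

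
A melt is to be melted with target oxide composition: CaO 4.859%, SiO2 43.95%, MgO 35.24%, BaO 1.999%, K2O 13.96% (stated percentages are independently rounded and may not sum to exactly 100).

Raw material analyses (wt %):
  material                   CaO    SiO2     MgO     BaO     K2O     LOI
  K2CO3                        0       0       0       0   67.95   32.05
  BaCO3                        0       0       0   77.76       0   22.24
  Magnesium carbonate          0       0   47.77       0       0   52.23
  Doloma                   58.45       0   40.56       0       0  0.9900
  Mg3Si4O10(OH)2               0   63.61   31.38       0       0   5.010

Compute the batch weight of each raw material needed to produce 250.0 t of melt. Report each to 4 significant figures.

The intermediate values are printed rounded to four significant figures alongside each step; all internal work holds full precision through the solve; a single rounding yields each reported number; all derived quantities are carried from the batch weights for 250.0 t of glass in full float precision (net glass mass, the yield, the five compositions, ignition loss, totals), as they appear in either problem or answer.
Oxide mass targets, per 250.0 t melt:
  CaO: 4.859% × 250.0 = 12.15 t
  SiO2: 43.95% × 250.0 = 109.9 t
  MgO: 35.24% × 250.0 = 88.10 t
  BaO: 1.999% × 250.0 = 4.998 t
  K2O: 13.96% × 250.0 = 34.90 t
Mass-balance tally per oxide from the weights as reported, versus the basis set out (delivered sums recover each target up to rounding of the answer):
  CaO: 20.78·0.5845 = 12.15 t (target 12.15 t)
  SiO2: 172.7·0.6361 = 109.9 t (target 109.9 t)
  MgO: 53.31·0.4777 + 20.78·0.4056 + 172.7·0.3138 = 88.09 t (target 88.10 t)
  BaO: 6.427·0.7776 = 4.998 t (target 4.998 t)
  K2O: 51.36·0.6795 = 34.90 t (target 34.90 t)
Glass-mass closure: whole batch net of LOI = 250.0 t (per-oxide target masses sum to 250.0 t; versus the stated basis of 250.0 t — any gap is answer rounding).
Adding the batch up: Σ batch = 304.6 t; LOI loss = Σ batch·LOI = 54.59 t; yield, glass over the total, = 82.08%.

Batch per 250.0 t melt:
  K2CO3: 51.36 t
  BaCO3: 6.427 t
  Magnesium carbonate: 53.31 t
  Doloma: 20.78 t
  Mg3Si4O10(OH)2: 172.7 t
Total batch = 304.6 t; LOI loss = 54.59 t; yield = 82.08%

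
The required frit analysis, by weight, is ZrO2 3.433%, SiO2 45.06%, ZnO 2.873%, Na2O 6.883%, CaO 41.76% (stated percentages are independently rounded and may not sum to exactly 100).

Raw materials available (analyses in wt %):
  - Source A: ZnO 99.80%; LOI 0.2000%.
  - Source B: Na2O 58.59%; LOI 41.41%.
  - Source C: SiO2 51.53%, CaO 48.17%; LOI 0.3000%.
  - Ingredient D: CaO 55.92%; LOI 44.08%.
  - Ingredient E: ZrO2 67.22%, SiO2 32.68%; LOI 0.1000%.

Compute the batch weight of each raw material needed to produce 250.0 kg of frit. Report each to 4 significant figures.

Every computation holds exact precision all the way through. Intermediates are shown rounded to 4 significant digits when written out; every reported figure takes a single rounding. The derived quantities are rebuilt from the weighed amounts for 250.0 kg of glass at full precision (ignition loss, net glass mass, the totals, the five compositions, yield) as written in question or answer.
Oxide mass targets, per 250.0 kg frit:
  ZrO2: 3.433% × 250.0 = 8.582 kg
  SiO2: 45.06% × 250.0 = 112.6 kg
  ZnO: 2.873% × 250.0 = 7.182 kg
  Na2O: 6.883% × 250.0 = 17.21 kg
  CaO: 41.76% × 250.0 = 104.4 kg
Sums-versus-targets review given the weights on record, for the quoted basis mass (target by target, the sums agree inside rounding margins):
  ZrO2: 12.77·0.6722 = 8.584 kg (target 8.582 kg)
  SiO2: 210.5·0.5153 + 12.77·0.3268 = 112.6 kg (target 112.6 kg)
  ZnO: 7.197·0.9980 = 7.183 kg (target 7.182 kg)
  Na2O: 29.37·0.5859 = 17.21 kg (target 17.21 kg)
  CaO: 210.5·0.4817 + 5.357·0.5592 = 104.4 kg (target 104.4 kg)
Glass-mass bookkeeping: the batch minus its LOI: 250.0 kg (the Σ of target masses is 250.0 kg; stated basis 250.0 kg — a pure rounding effect).
Batch total: Σ batch = 265.2 kg; ignition loss, Σ(batch × LOI) = 15.18 kg; the yield ratio, glass ÷ batch: 94.28%.

Batch per 250.0 kg frit:
  Source A: 7.197 kg
  Source B: 29.37 kg
  Source C: 210.5 kg
  Ingredient D: 5.357 kg
  Ingredient E: 12.77 kg
Total batch = 265.2 kg; LOI loss = 15.18 kg; yield = 94.28%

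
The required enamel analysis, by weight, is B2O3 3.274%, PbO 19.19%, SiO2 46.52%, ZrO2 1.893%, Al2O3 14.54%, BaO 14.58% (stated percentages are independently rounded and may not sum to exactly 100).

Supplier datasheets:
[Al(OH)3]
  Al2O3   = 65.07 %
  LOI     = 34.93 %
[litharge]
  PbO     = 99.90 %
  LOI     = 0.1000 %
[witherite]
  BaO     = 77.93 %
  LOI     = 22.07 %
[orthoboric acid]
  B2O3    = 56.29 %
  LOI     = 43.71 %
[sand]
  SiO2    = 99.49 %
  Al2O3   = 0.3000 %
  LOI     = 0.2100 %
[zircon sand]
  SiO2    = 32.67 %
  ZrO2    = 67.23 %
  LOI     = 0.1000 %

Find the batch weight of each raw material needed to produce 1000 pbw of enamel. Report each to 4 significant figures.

Batch per 1000 pbw enamel:
  Al(OH)3: 221.3 pbw
  litharge: 192.1 pbw
  witherite: 187.1 pbw
  orthoboric acid: 58.16 pbw
  sand: 458.3 pbw
  zircon sand: 28.16 pbw
Total batch = 1145 pbw; LOI loss = 145.2 pbw; yield = 87.32%

All arithmetic keeps full float precision in all steps — working values are displayed, rounded to four significant digits, in the working — each reported number is rounded a single time — derived quantities (the yield, the six compositions, glass mass, totals, LOI) are computed at full float precision using the weight values at 1000 pbw of glass as they appear in problem or answer.
The oxide mass targets at 1000 pbw enamel:
  B2O3: 3.274% × 1000 = 32.74 pbw
  PbO: 19.19% × 1000 = 191.9 pbw
  SiO2: 46.52% × 1000 = 465.2 pbw
  ZrO2: 1.893% × 1000 = 18.93 pbw
  Al2O3: 14.54% × 1000 = 145.4 pbw
  BaO: 14.58% × 1000 = 145.8 pbw
Per-oxide balance check on the weights just shown, at the basis given (every target is met by its sum net of answer rounding effects):
  B2O3: 58.16·0.5629 = 32.74 pbw (target 32.74 pbw)
  PbO: 192.1·0.9990 = 191.9 pbw (target 191.9 pbw)
  SiO2: 458.3·0.9949 + 28.16·0.3267 = 465.2 pbw (target 465.2 pbw)
  ZrO2: 28.16·0.6723 = 18.93 pbw (target 18.93 pbw)
  Al2O3: 221.3·0.6507 + 458.3·0.003000 = 145.4 pbw (target 145.4 pbw)
  BaO: 187.1·0.7793 = 145.8 pbw (target 145.8 pbw)
Consistency of the glass mass: batch Σ − ignition loss = 999.9 pbw (the targets, summed, come to 1000 pbw; with the basis standing at 1000 pbw — differing by rounding only).
Summing the batch: Σ batch = 1145 pbw; LOI loss = Σ batch·LOI = 145.2 pbw; yield: glass divided by total = 87.32%.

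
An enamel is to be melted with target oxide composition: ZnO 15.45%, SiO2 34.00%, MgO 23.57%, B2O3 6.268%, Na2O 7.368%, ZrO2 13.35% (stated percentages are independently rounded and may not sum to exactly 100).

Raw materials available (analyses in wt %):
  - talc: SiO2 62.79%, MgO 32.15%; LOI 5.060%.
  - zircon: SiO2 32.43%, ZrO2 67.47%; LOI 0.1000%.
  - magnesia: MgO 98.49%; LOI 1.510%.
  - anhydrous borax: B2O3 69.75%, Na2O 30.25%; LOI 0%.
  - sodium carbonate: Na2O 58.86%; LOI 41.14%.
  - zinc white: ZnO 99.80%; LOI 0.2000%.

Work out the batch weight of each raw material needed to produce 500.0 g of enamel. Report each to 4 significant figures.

In-progress results are shown rounded to 4 significant figures within the worked lines. Every computation keeps exact precision at every stage — a single rounding produces each reported figure. Derived quantities are carried at full precision (six oxide percentages, LOI, the yield, the totals, glass mass) from the weighed amounts at 500.0 g of glass exactly as printed in the problem or the answer.
Per-oxide target masses for 500.0 g enamel:
  ZnO: 15.45% × 500.0 = 77.25 g
  SiO2: 34.00% × 500.0 = 170.0 g
  MgO: 23.57% × 500.0 = 117.8 g
  B2O3: 6.268% × 500.0 = 31.34 g
  Na2O: 7.368% × 500.0 = 36.84 g
  ZrO2: 13.35% × 500.0 = 66.75 g
A balance pass over the oxides, working from each reported weight, for the quoted basis mass (each sum matches its target mass once rounding is allowed for):
  ZnO: 77.40·0.9980 = 77.25 g (target 77.25 g)
  SiO2: 219.6·0.6279 + 98.93·0.3243 = 170.0 g (target 170.0 g)
  MgO: 219.6·0.3215 + 47.96·0.9849 = 117.8 g (target 117.8 g)
  B2O3: 44.93·0.6975 = 31.34 g (target 31.34 g)
  Na2O: 44.93·0.3025 + 39.50·0.5886 = 36.84 g (target 36.84 g)
  ZrO2: 98.93·0.6747 = 66.75 g (target 66.75 g)
Glass-mass sanity pass: total charge less LOI = 500.0 g (oxide target masses add up to 500.0 g; the stated basis being 500.0 g — rounding explains the deltas).
Whole-batch sum: Σ batch = 528.3 g; the LOI term Σ batch·LOI equals 28.34 g; the yield ratio, glass ÷ batch: 94.64%.

Batch per 500.0 g enamel:
  talc: 219.6 g
  zircon: 98.93 g
  magnesia: 47.96 g
  anhydrous borax: 44.93 g
  sodium carbonate: 39.50 g
  zinc white: 77.40 g
Total batch = 528.3 g; LOI loss = 28.34 g; yield = 94.64%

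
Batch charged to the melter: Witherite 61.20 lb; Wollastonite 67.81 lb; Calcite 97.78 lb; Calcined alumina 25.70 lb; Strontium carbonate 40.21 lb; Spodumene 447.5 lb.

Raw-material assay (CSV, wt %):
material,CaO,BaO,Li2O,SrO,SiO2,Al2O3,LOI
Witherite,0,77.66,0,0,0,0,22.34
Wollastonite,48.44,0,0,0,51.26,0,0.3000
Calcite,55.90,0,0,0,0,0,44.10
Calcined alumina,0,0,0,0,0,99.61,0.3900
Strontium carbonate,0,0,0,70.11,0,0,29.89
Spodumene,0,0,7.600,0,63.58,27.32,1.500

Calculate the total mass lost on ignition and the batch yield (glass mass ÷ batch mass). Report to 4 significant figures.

All internal work keeps exact precision throughout — the intermediate values are displayed rounded off to 4 significant digits in the working. Every reported number takes just one rounding — derived quantities are carried from the batch weights at 664.4 lb of glass at full precision (the totals, glass mass, the yield, ignition loss, six oxide percentages), as quoted within the question or the answer.
Per-material ignition loss:
  Witherite: 61.20 × 0.2234 = 13.67 lb
  Wollastonite: 67.81 × 0.003000 = 0.2034 lb
  Calcite: 97.78 × 0.4410 = 43.12 lb
  Calcined alumina: 25.70 × 0.003900 = 0.1002 lb
  Strontium carbonate: 40.21 × 0.2989 = 12.02 lb
  Spodumene: 447.5 × 0.01500 = 6.712 lb
Total LOI = 75.83 lb
Glass = batch − LOI = 740.2 − 75.83 = 664.4 lb

LOI loss = 75.83 lb; glass = 664.4 lb; yield = 89.76%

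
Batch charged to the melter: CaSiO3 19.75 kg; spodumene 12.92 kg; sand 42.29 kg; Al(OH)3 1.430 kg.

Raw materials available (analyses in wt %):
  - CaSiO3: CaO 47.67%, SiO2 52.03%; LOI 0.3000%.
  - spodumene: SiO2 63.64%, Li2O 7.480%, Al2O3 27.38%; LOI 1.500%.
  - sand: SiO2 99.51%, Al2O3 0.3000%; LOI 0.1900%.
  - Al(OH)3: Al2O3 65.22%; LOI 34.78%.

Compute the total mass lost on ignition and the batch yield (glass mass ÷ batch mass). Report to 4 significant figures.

The whole derivation maintains exact precision in every operation — intermediates appear rounded to four significant figures within the worked lines — every reported result undergoes a single rounding — all derived quantities, including the totals, LOI, the four compositions, the yield, glass mass, are computed from the weighed amounts per 75.56 kg of glass in full precision, exactly as shown in question or answer.
Ignition loss by material:
  CaSiO3: 19.75 × 0.003000 = 0.05925 kg
  spodumene: 12.92 × 0.01500 = 0.1938 kg
  sand: 42.29 × 0.001900 = 0.08035 kg
  Al(OH)3: 1.430 × 0.3478 = 0.4974 kg
Total LOI = 0.8308 kg
Glass = batch − LOI = 76.39 − 0.8308 = 75.56 kg

LOI loss = 0.8308 kg; glass = 75.56 kg; yield = 98.91%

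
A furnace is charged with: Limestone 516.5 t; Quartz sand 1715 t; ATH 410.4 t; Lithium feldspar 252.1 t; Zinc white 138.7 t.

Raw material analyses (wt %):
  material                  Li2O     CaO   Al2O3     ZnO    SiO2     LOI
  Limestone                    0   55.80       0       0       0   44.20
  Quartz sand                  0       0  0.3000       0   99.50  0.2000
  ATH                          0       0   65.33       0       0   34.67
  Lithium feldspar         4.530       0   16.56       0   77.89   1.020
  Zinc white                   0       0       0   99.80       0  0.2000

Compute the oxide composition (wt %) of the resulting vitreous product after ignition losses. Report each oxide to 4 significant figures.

Glass mass = 2656 t (batch 3033 − LOI 376.9).
Composition: Li2O 0.4300%, CaO 10.85%, Al2O3 11.86%, ZnO 5.212%, SiO2 71.65%

The whole derivation maintains full float precision end to end — values along the way appear, rounded to 4 significant figures, as written — every reported figure takes a single rounding. The derived quantities are rebuilt at exact precision (ignition loss, five oxide percentages, the totals, glass mass, yield) from the batch weights for 2656 t of glass, as written in problem or answer.
Delivered oxide masses:
  Li2O: 252.1·0.04530 = 11.42 t
  CaO: 516.5·0.5580 = 288.2 t
  Al2O3: 1715·0.003000 + 410.4·0.6533 + 252.1·0.1656 = 315.0 t
  ZnO: 138.7·0.9980 = 138.4 t
  SiO2: 1715·0.9950 + 252.1·0.7789 = 1903 t
LOI: 516.5·0.4420 + 1715·0.002000 + 410.4·0.3467 + 252.1·0.01020 + 138.7·0.002000 = 376.9 t
Resulting glass, batch − LOI: 3033 − 376.9 = 2656 t (matching Σ of the oxides)
wt % = oxide mass / glass mass × 100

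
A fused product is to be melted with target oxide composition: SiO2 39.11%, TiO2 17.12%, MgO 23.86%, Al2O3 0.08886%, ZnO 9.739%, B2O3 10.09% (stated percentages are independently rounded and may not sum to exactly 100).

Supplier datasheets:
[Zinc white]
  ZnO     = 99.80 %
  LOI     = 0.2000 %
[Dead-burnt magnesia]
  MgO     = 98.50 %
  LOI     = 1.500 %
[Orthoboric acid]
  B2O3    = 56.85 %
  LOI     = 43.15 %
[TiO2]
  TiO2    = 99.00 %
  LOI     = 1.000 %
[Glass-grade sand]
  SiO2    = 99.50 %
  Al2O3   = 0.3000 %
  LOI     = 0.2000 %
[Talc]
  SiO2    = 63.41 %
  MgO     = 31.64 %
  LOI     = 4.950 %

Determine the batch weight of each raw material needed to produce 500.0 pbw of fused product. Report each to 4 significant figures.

Batch per 500.0 pbw fused product:
  Zinc white: 48.79 pbw
  Dead-burnt magnesia: 96.70 pbw
  Orthoboric acid: 88.74 pbw
  TiO2: 86.46 pbw
  Glass-grade sand: 148.1 pbw
  Talc: 76.00 pbw
Total batch = 544.8 pbw; LOI loss = 44.76 pbw; yield = 91.78%

Each numeric step carries full precision throughout; mid-chain values appear, rounded to 4 significant figures, alongside each step; exactly one rounding lands on every reported value; all derived quantities (yield, six oxide percentages, LOI, totals, net glass mass) are rebuilt from the batch weights per 500.0 pbw of glass in full precision exactly as printed in the question or the answer.
Oxide mass targets, per 500.0 pbw fused product:
  SiO2: 39.11% × 500.0 = 195.6 pbw
  TiO2: 17.12% × 500.0 = 85.60 pbw
  MgO: 23.86% × 500.0 = 119.3 pbw
  Al2O3: 0.08886% × 500.0 = 0.4443 pbw
  ZnO: 9.739% × 500.0 = 48.70 pbw
  B2O3: 10.09% × 500.0 = 50.45 pbw
Balance tally, oxide-wise, given the weights on record, relative to the basis at hand (oxide sums agree with the targets once rounding is allowed for):
  SiO2: 148.1·0.9950 + 76.00·0.6341 = 195.6 pbw (target 195.6 pbw)
  TiO2: 86.46·0.9900 = 85.60 pbw (target 85.60 pbw)
  MgO: 96.70·0.9850 + 76.00·0.3164 = 119.3 pbw (target 119.3 pbw)
  Al2O3: 148.1·0.003000 = 0.4443 pbw (target 0.4443 pbw)
  ZnO: 48.79·0.9980 = 48.69 pbw (target 48.70 pbw)
  B2O3: 88.74·0.5685 = 50.45 pbw (target 50.45 pbw)
Glass-mass sanity pass: total charge less LOI = 500.0 pbw (summing oxide targets gives 500.0 pbw; against the stated basis, 500.0 pbw — deltas are rounding alone).
Whole-batch sum: Σ batch = 544.8 pbw; loss to ignition Σ batch·LOI = 44.76 pbw; yield: glass divided by total = 91.78%.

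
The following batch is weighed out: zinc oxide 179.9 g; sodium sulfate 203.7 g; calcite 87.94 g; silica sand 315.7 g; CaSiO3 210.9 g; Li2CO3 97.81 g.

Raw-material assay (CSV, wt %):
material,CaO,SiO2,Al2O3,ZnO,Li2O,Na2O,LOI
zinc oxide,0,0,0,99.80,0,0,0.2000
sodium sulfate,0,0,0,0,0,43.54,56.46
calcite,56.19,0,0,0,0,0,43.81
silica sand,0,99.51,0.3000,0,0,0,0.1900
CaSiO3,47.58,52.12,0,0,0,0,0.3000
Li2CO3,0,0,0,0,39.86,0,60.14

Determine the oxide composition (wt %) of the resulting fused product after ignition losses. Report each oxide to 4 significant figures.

Glass mass = 882.0 g (batch 1096 − LOI 214.0).
Composition: CaO 16.98%, SiO2 48.08%, Al2O3 0.1074%, ZnO 20.36%, Li2O 4.420%, Na2O 10.06%

The whole derivation keeps exact precision at each step — mid-chain values are displayed, rounded to 4 significant digits, at each printed step — exactly one rounding goes into every reported value. Derived quantities are computed at full precision (net glass mass, ignition loss, yield, six oxide percentages, the totals) from the batch weights on 882.0 g of glass exactly as printed in problem or answer.
Delivered oxide masses:
  CaO: 87.94·0.5619 + 210.9·0.4758 = 149.8 g
  SiO2: 315.7·0.9951 + 210.9·0.5212 = 424.1 g
  Al2O3: 315.7·0.003000 = 0.9471 g
  ZnO: 179.9·0.9980 = 179.5 g
  Li2O: 97.81·0.3986 = 38.99 g
  Na2O: 203.7·0.4354 = 88.69 g
LOI: 179.9·0.002000 + 203.7·0.5646 + 87.94·0.4381 + 315.7·0.001900 + 210.9·0.003000 + 97.81·0.6014 = 214.0 g
batch − LOI leaves glass = 1096 − 214.0 = 882.0 g (= Σ oxide masses)
percent share: oxide ÷ glass, ×100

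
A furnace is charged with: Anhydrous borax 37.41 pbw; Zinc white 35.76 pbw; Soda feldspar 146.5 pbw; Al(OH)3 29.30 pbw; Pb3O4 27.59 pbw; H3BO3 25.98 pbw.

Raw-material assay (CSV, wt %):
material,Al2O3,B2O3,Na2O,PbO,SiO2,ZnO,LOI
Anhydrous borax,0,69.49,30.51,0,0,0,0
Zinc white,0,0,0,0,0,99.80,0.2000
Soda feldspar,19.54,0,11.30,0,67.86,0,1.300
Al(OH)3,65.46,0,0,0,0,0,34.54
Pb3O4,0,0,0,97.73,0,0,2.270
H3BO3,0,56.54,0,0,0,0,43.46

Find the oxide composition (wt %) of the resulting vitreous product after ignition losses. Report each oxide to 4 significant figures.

The whole derivation carries full precision in every operation — values along the way are displayed, rounded to four significant digits, alongside each step; exactly one rounding lands on every reported result — the derived quantities are computed at full float precision (glass mass, ignition loss, six oxide percentages, totals, the yield) using the weight values at 278.5 pbw of glass, precisely as stated by question or answer.
Delivered oxide masses:
  Al2O3: 146.5·0.1954 + 29.30·0.6546 = 47.81 pbw
  B2O3: 37.41·0.6949 + 25.98·0.5654 = 40.69 pbw
  Na2O: 37.41·0.3051 + 146.5·0.1130 = 27.97 pbw
  PbO: 27.59·0.9773 = 26.96 pbw
  SiO2: 146.5·0.6786 = 99.41 pbw
  ZnO: 35.76·0.9980 = 35.69 pbw
LOI: 35.76·0.002000 + 146.5·0.01300 + 29.30·0.3454 + 27.59·0.02270 + 25.98·0.4346 = 24.01 pbw
Resulting glass, batch − LOI: 302.5 − 24.01 = 278.5 pbw (the oxide masses sum to this)
each oxide over glass, ×100, is wt %

Glass mass = 278.5 pbw (batch 302.5 − LOI 24.01).
Composition: Al2O3 17.16%, B2O3 14.61%, Na2O 10.04%, PbO 9.681%, SiO2 35.69%, ZnO 12.81%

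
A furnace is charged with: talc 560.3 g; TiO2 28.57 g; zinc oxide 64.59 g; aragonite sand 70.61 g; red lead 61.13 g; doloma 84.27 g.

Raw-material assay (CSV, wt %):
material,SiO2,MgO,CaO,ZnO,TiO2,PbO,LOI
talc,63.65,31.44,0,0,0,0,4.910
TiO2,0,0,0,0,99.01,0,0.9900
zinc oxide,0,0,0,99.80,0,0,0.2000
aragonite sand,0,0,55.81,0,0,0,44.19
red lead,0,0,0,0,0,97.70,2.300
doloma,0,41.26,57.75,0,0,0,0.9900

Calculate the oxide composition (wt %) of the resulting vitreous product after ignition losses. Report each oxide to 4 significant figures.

Glass mass = 808.1 g (batch 869.5 − LOI 61.37).
Composition: SiO2 44.13%, MgO 26.10%, CaO 10.90%, ZnO 7.977%, TiO2 3.500%, PbO 7.391%

Mid-chain values are printed, with 4-significant-digit rounding, in the printout; every computation runs at full float precision from start to finish. Each reported result takes a single rounding; the derived quantities are rebuilt from the batch weights at 808.1 g of glass at full float precision (six oxide percentages, glass mass, the totals, ignition loss, the yield), as set out in the problem or answer text.
What the batch supplies per oxide:
  SiO2: 560.3·0.6365 = 356.6 g
  MgO: 560.3·0.3144 + 84.27·0.4126 = 210.9 g
  CaO: 70.61·0.5581 + 84.27·0.5775 = 88.07 g
  ZnO: 64.59·0.9980 = 64.46 g
  TiO2: 28.57·0.9901 = 28.29 g
  PbO: 61.13·0.9770 = 59.72 g
LOI: 560.3·0.04910 + 28.57·0.009900 + 64.59·0.002000 + 70.61·0.4419 + 61.13·0.02300 + 84.27·0.009900 = 61.37 g
batch − LOI leaves glass = 869.5 − 61.37 = 808.1 g (equal to the oxide-mass sum)
wt %: oxide over glass, times 100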